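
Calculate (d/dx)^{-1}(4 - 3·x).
- \frac{3 x^{2}}{2} + 4 x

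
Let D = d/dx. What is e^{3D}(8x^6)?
8 x^{6} + 144 x^{5} + 1080 x^{4} + 4320 x^{3} + 9720 x^{2} + 11664 x + 5832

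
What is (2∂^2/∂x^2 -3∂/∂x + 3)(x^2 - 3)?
3 x^{2} - 6 x - 5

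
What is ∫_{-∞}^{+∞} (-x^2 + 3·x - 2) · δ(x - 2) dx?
0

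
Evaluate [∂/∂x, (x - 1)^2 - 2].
2 x - 2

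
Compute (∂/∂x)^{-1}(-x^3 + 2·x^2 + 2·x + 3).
- \frac{x^{4}}{4} + \frac{2 x^{3}}{3} + x^{2} + 3 x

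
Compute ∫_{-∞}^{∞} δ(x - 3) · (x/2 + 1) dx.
\frac{5}{2}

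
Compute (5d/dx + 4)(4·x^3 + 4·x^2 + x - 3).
16 x^{3} + 76 x^{2} + 44 x - 7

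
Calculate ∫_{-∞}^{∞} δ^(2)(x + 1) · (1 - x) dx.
0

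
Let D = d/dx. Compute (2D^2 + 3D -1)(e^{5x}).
64 e^{5 x}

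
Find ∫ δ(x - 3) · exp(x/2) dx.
e^{\frac{3}{2}}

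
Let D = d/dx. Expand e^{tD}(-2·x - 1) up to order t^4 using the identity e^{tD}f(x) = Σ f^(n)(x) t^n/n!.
- 2 t - 2 x - 1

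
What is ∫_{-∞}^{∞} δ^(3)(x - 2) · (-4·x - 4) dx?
0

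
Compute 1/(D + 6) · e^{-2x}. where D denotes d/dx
\frac{e^{- 2 x}}{4}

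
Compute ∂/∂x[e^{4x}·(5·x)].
\left(20 x + 5\right) e^{4 x}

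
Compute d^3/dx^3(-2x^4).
- 48 x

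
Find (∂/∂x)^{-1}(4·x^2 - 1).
\frac{4 x^{3}}{3} - x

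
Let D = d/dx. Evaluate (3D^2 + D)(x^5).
5 x^{3} \left(x + 12\right)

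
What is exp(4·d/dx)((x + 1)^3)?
x^{3} + 15 x^{2} + 75 x + 125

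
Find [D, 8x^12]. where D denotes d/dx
96 x^{11}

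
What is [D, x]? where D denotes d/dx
1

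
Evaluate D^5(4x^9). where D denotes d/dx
60480 x^{4}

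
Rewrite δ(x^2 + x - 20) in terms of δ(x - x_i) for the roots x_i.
\frac{\delta(x + 5) + \delta(x - 4)}{9}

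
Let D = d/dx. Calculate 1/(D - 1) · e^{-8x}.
- \frac{e^{- 8 x}}{9}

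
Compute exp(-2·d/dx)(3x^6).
3 x^{6} - 36 x^{5} + 180 x^{4} - 480 x^{3} + 720 x^{2} - 576 x + 192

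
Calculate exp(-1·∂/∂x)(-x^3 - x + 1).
- x^{3} + 3 x^{2} - 4 x + 3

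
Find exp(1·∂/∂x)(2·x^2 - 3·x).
2 x^{2} + x - 1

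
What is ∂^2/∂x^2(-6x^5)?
- 120 x^{3}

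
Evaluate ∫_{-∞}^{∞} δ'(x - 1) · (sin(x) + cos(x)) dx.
- \cos{\left(1 \right)} + \sin{\left(1 \right)}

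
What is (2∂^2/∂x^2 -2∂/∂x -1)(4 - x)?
x - 2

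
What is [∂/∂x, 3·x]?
3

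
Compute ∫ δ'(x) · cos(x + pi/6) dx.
\frac{1}{2}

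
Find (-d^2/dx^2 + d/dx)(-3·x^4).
12 x^{2} \left(3 - x\right)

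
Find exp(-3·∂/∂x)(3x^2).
3 x^{2} - 18 x + 27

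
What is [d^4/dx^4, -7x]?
-28\frac{d^{3}}{dx^{3}}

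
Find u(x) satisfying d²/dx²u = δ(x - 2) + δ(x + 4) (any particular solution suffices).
\frac{|x - 2|}{2} + \frac{|x + 4|}{2}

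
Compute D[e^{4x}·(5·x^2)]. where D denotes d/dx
10 x \left(2 x + 1\right) e^{4 x}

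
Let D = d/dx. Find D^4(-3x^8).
- 5040 x^{4}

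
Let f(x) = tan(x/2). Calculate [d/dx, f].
\frac{1}{\cos{\left(x \right)} + 1}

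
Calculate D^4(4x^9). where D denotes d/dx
12096 x^{5}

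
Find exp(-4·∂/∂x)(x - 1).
x - 5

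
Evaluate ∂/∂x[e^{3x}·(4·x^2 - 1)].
\left(12 x^{2} + 8 x - 3\right) e^{3 x}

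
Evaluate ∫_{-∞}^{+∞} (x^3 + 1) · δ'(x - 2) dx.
-12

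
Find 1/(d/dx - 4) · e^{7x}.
\frac{e^{7 x}}{3}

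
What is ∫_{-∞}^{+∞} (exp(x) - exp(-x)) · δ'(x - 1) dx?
- 2 \cosh{\left(1 \right)}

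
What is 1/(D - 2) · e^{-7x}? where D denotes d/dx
- \frac{e^{- 7 x}}{9}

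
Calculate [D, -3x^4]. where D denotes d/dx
- 12 x^{3}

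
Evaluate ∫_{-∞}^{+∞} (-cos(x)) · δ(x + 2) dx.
- \cos{\left(2 \right)}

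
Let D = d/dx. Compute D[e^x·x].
\left(x + 1\right) e^{x}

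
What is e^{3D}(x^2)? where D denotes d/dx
x^{2} + 6 x + 9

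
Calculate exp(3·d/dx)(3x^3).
3 x^{3} + 27 x^{2} + 81 x + 81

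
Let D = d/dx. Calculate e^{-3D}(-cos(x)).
- \cos{\left(x - 3 \right)}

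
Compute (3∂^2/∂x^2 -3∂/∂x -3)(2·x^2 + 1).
- 6 x^{2} - 12 x + 9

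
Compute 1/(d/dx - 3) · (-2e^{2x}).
2 e^{2 x}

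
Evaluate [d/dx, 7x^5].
35 x^{4}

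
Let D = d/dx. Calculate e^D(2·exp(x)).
2 e^{x + 1}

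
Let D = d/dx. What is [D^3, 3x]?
9D^{2}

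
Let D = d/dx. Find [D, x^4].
4 x^{3}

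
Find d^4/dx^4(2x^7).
1680 x^{3}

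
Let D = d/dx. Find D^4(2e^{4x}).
512 e^{4 x}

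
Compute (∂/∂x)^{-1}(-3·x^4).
- \frac{3 x^{5}}{5}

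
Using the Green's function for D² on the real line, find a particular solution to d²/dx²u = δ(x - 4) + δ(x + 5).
\frac{|x - 4|}{2} + \frac{|x + 5|}{2}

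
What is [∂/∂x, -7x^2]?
- 14 x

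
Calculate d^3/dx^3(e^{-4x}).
- 64 e^{- 4 x}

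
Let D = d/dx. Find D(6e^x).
6 e^{x}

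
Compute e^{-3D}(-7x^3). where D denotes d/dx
- 7 x^{3} + 63 x^{2} - 189 x + 189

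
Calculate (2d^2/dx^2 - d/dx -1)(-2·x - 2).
2 x + 4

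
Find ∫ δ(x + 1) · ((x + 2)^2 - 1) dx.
0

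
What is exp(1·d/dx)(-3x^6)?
- 3 x^{6} - 18 x^{5} - 45 x^{4} - 60 x^{3} - 45 x^{2} - 18 x - 3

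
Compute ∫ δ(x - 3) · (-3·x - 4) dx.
-13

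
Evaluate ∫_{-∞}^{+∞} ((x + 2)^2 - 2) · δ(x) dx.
2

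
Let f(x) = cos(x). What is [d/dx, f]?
- \sin{\left(x \right)}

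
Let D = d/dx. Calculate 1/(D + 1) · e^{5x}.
\frac{e^{5 x}}{6}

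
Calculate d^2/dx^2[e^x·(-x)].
\left(- x - 2\right) e^{x}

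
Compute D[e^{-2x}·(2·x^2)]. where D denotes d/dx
4 x \left(1 - x\right) e^{- 2 x}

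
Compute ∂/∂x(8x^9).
72 x^{8}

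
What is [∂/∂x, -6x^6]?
- 36 x^{5}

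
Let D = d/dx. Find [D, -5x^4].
- 20 x^{3}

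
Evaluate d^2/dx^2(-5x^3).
- 30 x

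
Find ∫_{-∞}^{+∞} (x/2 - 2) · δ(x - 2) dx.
-1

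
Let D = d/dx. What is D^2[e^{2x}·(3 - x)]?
4 \left(2 - x\right) e^{2 x}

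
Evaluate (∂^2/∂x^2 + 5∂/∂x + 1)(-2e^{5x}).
- 102 e^{5 x}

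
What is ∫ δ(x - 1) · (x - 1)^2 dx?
0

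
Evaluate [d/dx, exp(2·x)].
2 e^{2 x}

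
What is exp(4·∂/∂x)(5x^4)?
5 x^{4} + 80 x^{3} + 480 x^{2} + 1280 x + 1280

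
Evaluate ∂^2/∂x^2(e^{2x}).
4 e^{2 x}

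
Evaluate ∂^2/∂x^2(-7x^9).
- 504 x^{7}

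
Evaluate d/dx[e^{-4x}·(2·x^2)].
4 x \left(1 - 2 x\right) e^{- 4 x}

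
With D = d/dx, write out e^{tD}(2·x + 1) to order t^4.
2 t + 2 x + 1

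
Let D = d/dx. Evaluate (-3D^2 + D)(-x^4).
4 x^{2} \left(9 - x\right)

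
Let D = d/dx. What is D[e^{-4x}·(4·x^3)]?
x^{2} \left(12 - 16 x\right) e^{- 4 x}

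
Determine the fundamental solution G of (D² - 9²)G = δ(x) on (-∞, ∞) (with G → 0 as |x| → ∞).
-\frac{e^{-9|x|}}{18}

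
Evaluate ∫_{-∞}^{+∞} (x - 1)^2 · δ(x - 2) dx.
1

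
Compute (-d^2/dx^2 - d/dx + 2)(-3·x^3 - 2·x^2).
- 6 x^{3} + 5 x^{2} + 22 x + 4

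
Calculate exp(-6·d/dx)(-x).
6 - x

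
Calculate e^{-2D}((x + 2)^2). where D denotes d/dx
x^{2}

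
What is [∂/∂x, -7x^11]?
- 77 x^{10}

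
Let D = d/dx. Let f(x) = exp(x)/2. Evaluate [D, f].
\frac{e^{x}}{2}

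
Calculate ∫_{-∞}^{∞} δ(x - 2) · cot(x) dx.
\cot{\left(2 \right)}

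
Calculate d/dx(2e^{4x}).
8 e^{4 x}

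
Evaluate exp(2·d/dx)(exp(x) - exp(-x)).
2 \sinh{\left(x + 2 \right)}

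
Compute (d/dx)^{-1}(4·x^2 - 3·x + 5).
\frac{4 x^{3}}{3} - \frac{3 x^{2}}{2} + 5 x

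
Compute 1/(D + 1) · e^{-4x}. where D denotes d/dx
- \frac{e^{- 4 x}}{3}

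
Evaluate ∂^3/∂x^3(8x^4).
192 x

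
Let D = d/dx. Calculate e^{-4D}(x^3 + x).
x^{3} - 12 x^{2} + 49 x - 68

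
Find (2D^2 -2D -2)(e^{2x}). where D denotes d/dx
2 e^{2 x}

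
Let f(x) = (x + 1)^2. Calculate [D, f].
2 x + 2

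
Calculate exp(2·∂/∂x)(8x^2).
8 x^{2} + 32 x + 32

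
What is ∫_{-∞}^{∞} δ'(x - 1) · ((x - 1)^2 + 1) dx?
0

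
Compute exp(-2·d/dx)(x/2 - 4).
\frac{x}{2} - 5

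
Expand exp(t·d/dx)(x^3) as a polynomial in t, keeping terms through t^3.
t^{3} + 3 t^{2} x + 3 t x^{2} + x^{3}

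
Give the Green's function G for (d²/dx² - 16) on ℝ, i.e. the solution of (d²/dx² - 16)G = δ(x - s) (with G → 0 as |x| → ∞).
-\frac{e^{-4|x-s|}}{8}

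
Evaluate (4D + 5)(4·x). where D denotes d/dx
20 x + 16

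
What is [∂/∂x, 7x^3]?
21 x^{2}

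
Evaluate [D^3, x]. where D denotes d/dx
3D^{2}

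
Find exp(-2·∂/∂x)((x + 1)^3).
x^{3} - 3 x^{2} + 3 x - 1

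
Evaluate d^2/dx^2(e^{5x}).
25 e^{5 x}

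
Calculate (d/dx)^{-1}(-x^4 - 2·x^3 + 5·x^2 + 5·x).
- \frac{x^{5}}{5} - \frac{x^{4}}{2} + \frac{5 x^{3}}{3} + \frac{5 x^{2}}{2}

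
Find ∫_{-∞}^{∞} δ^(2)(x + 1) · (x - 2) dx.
0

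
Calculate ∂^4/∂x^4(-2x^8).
- 3360 x^{4}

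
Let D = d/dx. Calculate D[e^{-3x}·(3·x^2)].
3 x \left(2 - 3 x\right) e^{- 3 x}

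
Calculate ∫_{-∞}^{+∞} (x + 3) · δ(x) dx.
3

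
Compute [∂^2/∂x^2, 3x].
6\frac{d}{dx}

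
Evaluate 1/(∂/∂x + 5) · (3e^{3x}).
\frac{3 e^{3 x}}{8}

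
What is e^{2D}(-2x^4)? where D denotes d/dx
- 2 x^{4} - 16 x^{3} - 48 x^{2} - 64 x - 32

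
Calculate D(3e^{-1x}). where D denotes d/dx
- 3 e^{- x}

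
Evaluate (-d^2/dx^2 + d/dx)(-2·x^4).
8 x^{2} \left(3 - x\right)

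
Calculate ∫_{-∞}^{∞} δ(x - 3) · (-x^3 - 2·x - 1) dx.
-34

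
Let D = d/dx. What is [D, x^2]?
2 x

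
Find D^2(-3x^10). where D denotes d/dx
- 270 x^{8}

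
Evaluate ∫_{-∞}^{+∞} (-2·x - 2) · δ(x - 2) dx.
-6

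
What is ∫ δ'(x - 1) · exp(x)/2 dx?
- \frac{e}{2}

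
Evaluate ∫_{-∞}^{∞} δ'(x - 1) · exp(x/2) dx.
- \frac{e^{\frac{1}{2}}}{2}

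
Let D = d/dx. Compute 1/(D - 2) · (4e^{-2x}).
- e^{- 2 x}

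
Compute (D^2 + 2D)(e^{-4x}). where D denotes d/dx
8 e^{- 4 x}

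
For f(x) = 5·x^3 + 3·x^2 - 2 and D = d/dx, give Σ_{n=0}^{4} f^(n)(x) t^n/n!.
5 t^{3} + t^{2} \left(15 x + 3\right) + 3 t x \left(5 x + 2\right) + 5 x^{3} + 3 x^{2} - 2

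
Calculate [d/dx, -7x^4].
- 28 x^{3}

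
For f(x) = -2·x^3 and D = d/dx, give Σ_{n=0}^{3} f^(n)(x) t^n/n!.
- 2 t^{3} - 6 t^{2} x - 6 t x^{2} - 2 x^{3}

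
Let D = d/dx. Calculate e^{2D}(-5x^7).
- 5 x^{7} - 70 x^{6} - 420 x^{5} - 1400 x^{4} - 2800 x^{3} - 3360 x^{2} - 2240 x - 640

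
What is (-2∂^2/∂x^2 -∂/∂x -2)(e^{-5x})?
- 47 e^{- 5 x}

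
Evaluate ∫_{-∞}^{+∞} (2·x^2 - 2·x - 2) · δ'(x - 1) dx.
-2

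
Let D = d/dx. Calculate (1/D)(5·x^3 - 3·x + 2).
\frac{5 x^{4}}{4} - \frac{3 x^{2}}{2} + 2 x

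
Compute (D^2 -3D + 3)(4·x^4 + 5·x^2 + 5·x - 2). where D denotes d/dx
12 x^{4} - 48 x^{3} + 63 x^{2} - 15 x - 11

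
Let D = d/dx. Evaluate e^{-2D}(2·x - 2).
2 x - 6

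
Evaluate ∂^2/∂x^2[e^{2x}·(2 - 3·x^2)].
\left(- 12 x^{2} - 24 x + 2\right) e^{2 x}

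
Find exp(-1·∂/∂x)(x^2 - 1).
x \left(x - 2\right)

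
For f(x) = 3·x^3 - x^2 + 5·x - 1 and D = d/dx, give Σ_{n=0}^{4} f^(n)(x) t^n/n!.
3 t^{3} + t^{2} \left(9 x - 1\right) + t \left(9 x^{2} - 2 x + 5\right) + 3 x^{3} - x^{2} + 5 x - 1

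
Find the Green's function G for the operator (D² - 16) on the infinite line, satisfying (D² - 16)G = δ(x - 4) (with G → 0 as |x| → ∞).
-\frac{e^{-4|x - 4|}}{8}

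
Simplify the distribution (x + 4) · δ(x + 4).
0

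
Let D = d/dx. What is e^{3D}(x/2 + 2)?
\frac{x}{2} + \frac{7}{2}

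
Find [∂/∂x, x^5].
5 x^{4}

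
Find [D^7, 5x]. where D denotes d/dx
35D^{6}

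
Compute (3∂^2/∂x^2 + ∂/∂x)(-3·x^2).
- 6 x - 18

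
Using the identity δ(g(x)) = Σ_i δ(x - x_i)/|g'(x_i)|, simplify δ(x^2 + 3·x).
\frac{\delta(x + 3) + \delta(x)}{3}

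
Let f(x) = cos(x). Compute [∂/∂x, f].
- \sin{\left(x \right)}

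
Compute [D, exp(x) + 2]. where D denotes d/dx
e^{x}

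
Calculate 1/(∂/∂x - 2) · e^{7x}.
\frac{e^{7 x}}{5}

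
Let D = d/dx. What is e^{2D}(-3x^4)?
- 3 x^{4} - 24 x^{3} - 72 x^{2} - 96 x - 48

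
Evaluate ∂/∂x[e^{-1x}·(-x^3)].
x^{2} \left(x - 3\right) e^{- x}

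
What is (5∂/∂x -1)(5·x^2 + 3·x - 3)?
- 5 x^{2} + 47 x + 18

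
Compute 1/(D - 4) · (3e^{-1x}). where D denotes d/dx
- \frac{3 e^{- x}}{5}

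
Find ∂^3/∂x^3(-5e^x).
- 5 e^{x}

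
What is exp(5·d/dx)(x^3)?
x^{3} + 15 x^{2} + 75 x + 125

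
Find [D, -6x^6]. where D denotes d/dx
- 36 x^{5}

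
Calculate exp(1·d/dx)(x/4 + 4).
\frac{x}{4} + \frac{17}{4}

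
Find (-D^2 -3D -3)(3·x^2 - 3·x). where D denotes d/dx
- 9 x^{2} - 9 x + 3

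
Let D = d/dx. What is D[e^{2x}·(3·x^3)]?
x^{2} \left(6 x + 9\right) e^{2 x}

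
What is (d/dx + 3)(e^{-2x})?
e^{- 2 x}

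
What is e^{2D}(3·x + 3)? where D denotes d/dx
3 x + 9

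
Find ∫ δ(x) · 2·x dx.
0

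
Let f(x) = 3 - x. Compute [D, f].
-1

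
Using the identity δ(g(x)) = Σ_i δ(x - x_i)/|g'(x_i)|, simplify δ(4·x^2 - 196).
\frac{\delta(x - 7) + \delta(x + 7)}{56}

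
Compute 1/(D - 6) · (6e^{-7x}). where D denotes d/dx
- \frac{6 e^{- 7 x}}{13}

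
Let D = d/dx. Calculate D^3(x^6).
120 x^{3}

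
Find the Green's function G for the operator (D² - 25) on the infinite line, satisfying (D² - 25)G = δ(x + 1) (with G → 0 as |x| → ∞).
-\frac{e^{-5|x + 1|}}{10}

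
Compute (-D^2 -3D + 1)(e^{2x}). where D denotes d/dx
- 9 e^{2 x}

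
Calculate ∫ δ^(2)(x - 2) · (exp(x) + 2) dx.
e^{2}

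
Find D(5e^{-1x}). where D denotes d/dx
- 5 e^{- x}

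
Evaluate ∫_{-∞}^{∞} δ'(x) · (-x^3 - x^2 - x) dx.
1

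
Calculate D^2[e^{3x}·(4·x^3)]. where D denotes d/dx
12 x \left(3 x^{2} + 6 x + 2\right) e^{3 x}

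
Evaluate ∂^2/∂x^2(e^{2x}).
4 e^{2 x}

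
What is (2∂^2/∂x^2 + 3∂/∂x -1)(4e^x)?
16 e^{x}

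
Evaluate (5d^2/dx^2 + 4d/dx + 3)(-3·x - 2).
- 9 x - 18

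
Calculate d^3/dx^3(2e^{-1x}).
- 2 e^{- x}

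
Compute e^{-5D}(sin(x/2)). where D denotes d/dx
\sin{\left(\frac{x}{2} - \frac{5}{2} \right)}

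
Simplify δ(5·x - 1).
\frac{\delta(x - 1/5)}{5}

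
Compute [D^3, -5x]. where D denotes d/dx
-15D^{2}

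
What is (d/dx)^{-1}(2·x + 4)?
x^{2} + 4 x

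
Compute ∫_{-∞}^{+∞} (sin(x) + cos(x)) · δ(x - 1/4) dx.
\sqrt{2} \sin{\left(\frac{1}{4} + \frac{\pi}{4} \right)}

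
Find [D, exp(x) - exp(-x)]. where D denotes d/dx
2 \cosh{\left(x \right)}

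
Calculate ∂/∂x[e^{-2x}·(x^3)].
x^{2} \left(3 - 2 x\right) e^{- 2 x}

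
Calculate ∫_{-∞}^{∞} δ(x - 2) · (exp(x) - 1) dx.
-1 + e^{2}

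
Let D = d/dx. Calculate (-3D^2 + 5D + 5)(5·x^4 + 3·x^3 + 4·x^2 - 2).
25 x^{4} + 115 x^{3} - 115 x^{2} - 14 x - 34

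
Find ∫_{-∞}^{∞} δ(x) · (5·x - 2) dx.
-2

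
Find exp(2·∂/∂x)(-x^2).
- x^{2} - 4 x - 4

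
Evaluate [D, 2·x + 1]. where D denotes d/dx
2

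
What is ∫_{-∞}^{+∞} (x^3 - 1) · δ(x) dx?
-1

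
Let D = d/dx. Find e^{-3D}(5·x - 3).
5 x - 18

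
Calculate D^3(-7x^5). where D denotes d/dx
- 420 x^{2}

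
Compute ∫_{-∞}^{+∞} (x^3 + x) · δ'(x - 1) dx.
-4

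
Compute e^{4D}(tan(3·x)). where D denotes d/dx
\tan{\left(3 x + 12 \right)}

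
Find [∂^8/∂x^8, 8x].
64\frac{d^{7}}{dx^{7}}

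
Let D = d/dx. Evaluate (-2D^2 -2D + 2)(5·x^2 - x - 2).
10 x^{2} - 22 x - 22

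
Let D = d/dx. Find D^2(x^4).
12 x^{2}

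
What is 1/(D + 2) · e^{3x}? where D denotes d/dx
\frac{e^{3 x}}{5}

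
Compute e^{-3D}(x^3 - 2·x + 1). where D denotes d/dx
x^{3} - 9 x^{2} + 25 x - 20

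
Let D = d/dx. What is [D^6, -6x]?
-36D^{5}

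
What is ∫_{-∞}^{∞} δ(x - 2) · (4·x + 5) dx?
13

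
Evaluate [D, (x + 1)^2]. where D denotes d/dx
2 x + 2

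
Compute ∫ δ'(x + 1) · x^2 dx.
2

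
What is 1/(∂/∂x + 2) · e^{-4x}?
- \frac{e^{- 4 x}}{2}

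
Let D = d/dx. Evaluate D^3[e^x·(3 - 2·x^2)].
\left(- 2 x^{2} - 12 x - 9\right) e^{x}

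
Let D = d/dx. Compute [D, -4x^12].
- 48 x^{11}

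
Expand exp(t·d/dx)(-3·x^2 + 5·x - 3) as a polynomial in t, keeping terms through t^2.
- 3 t^{2} - t \left(6 x - 5\right) - 3 x^{2} + 5 x - 3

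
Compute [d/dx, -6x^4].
- 24 x^{3}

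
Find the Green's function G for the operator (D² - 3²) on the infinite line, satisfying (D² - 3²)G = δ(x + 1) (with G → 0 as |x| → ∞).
-\frac{e^{-3|x + 1|}}{6}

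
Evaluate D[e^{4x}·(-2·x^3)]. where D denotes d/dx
x^{2} \left(- 8 x - 6\right) e^{4 x}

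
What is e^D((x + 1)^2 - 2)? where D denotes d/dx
x^{2} + 4 x + 2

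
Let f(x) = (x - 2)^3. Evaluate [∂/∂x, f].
3 \left(x - 2\right)^{2}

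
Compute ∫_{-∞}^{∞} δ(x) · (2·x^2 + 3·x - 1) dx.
-1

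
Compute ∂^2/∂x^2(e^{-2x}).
4 e^{- 2 x}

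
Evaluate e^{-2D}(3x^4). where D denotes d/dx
3 x^{4} - 24 x^{3} + 72 x^{2} - 96 x + 48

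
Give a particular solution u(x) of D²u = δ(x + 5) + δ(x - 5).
\frac{|x + 5|}{2} + \frac{|x - 5|}{2}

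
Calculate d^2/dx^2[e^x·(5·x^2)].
5 \left(x^{2} + 4 x + 2\right) e^{x}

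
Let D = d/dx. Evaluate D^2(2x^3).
12 x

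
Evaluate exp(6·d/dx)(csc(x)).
\csc{\left(x + 6 \right)}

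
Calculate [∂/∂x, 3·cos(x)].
- 3 \sin{\left(x \right)}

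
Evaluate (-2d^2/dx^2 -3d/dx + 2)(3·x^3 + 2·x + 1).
6 x^{3} - 27 x^{2} - 32 x - 4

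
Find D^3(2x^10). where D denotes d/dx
1440 x^{7}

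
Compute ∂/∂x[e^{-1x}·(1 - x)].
\left(x - 2\right) e^{- x}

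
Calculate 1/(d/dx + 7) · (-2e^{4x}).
- \frac{2 e^{4 x}}{11}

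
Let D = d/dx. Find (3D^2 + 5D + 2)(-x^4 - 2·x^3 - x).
- 2 x^{4} - 24 x^{3} - 66 x^{2} - 38 x - 5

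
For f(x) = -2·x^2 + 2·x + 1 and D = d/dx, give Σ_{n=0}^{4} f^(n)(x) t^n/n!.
- 2 t^{2} - 2 t \left(2 x - 1\right) - 2 x^{2} + 2 x + 1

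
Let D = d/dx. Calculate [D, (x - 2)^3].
3 \left(x - 2\right)^{2}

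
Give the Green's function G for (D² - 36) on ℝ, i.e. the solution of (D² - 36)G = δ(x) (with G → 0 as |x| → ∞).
-\frac{e^{-6|x|}}{12}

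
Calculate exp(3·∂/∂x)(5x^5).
5 x^{5} + 75 x^{4} + 450 x^{3} + 1350 x^{2} + 2025 x + 1215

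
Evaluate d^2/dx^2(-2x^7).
- 84 x^{5}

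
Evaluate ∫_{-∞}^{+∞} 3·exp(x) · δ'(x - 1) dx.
- 3 e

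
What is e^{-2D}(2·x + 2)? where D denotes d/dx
2 x - 2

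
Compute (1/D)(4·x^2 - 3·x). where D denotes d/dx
\frac{4 x^{3}}{3} - \frac{3 x^{2}}{2}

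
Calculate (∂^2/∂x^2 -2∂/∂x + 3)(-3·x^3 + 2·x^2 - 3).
- 9 x^{3} + 24 x^{2} - 26 x - 5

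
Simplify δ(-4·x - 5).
\frac{\delta(x + 5/4)}{4}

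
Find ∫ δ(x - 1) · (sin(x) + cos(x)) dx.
\cos{\left(1 \right)} + \sin{\left(1 \right)}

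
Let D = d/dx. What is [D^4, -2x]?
-8D^{3}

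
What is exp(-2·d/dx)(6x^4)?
6 x^{4} - 48 x^{3} + 144 x^{2} - 192 x + 96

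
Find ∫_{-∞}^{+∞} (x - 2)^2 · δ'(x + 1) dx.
6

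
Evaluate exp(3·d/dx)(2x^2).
2 x^{2} + 12 x + 18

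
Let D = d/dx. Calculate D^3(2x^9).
1008 x^{6}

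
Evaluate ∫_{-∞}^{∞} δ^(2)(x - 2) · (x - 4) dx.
0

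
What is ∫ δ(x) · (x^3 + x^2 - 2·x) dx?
0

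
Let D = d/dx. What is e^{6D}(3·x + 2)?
3 x + 20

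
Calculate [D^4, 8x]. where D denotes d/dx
32D^{3}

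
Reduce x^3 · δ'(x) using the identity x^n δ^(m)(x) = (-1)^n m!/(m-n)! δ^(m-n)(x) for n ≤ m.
0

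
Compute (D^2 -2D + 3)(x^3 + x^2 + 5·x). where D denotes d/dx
3 x^{3} - 3 x^{2} + 17 x - 8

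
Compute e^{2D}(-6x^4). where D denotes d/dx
- 6 x^{4} - 48 x^{3} - 144 x^{2} - 192 x - 96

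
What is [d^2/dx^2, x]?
2\frac{d}{dx}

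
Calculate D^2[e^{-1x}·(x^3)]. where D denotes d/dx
x \left(x^{2} - 6 x + 6\right) e^{- x}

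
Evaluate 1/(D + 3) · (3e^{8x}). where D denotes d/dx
\frac{3 e^{8 x}}{11}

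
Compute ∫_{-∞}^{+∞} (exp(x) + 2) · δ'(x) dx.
-1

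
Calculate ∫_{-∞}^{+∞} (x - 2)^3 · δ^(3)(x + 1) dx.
-6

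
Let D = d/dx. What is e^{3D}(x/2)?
\frac{x}{2} + \frac{3}{2}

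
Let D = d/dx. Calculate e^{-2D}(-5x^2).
- 5 x^{2} + 20 x - 20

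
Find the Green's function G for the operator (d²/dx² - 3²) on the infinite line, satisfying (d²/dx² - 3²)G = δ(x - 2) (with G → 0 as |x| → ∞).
-\frac{e^{-3|x - 2|}}{6}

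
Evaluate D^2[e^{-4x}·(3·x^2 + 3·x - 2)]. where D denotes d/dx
2 \left(24 x^{2} - 25\right) e^{- 4 x}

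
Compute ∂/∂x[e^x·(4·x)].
4 \left(x + 1\right) e^{x}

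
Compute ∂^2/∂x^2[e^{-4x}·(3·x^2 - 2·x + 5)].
2 \left(24 x^{2} - 40 x + 51\right) e^{- 4 x}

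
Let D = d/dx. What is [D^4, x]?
4D^{3}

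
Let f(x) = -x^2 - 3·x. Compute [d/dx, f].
- 2 x - 3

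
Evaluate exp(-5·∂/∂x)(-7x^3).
- 7 x^{3} + 105 x^{2} - 525 x + 875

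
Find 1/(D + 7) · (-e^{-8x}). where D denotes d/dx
e^{- 8 x}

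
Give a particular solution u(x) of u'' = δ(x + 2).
\frac{|x + 2|}{2}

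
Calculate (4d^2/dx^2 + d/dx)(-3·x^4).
12 x^{2} \left(- x - 12\right)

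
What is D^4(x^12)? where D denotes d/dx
11880 x^{8}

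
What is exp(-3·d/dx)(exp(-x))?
e^{3 - x}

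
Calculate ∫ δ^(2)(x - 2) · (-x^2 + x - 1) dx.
-2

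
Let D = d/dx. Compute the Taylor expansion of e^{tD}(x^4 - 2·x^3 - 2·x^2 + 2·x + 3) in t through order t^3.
t^{3} \left(4 x - 2\right) + t^{2} \left(6 x^{2} - 6 x - 2\right) + 2 t \left(2 x^{3} - 3 x^{2} - 2 x + 1\right) + x^{4} - 2 x^{3} - 2 x^{2} + 2 x + 3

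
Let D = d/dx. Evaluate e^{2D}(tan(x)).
\tan{\left(x + 2 \right)}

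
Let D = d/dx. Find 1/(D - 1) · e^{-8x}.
- \frac{e^{- 8 x}}{9}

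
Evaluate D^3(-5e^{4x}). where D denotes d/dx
- 320 e^{4 x}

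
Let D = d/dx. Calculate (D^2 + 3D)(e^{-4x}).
4 e^{- 4 x}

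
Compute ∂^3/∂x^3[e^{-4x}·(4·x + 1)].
128 \left(1 - 2 x\right) e^{- 4 x}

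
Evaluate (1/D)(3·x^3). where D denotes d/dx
\frac{3 x^{4}}{4}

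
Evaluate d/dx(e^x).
e^{x}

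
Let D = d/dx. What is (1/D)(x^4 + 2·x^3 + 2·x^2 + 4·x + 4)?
\frac{x^{5}}{5} + \frac{x^{4}}{2} + \frac{2 x^{3}}{3} + 2 x^{2} + 4 x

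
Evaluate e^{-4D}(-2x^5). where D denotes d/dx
- 2 x^{5} + 40 x^{4} - 320 x^{3} + 1280 x^{2} - 2560 x + 2048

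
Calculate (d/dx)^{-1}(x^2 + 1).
\frac{x^{3}}{3} + x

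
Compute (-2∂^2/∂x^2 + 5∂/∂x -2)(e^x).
e^{x}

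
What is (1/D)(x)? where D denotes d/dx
\frac{x^{2}}{2}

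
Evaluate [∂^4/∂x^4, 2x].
8\frac{d^{3}}{dx^{3}}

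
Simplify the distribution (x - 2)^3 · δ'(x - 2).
0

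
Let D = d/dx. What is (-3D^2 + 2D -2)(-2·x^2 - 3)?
4 x^{2} - 8 x + 18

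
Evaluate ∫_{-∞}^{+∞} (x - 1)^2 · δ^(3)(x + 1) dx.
0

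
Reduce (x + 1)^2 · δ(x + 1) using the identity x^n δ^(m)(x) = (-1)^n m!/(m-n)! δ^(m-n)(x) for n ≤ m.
0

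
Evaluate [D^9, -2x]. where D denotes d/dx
-18D^{8}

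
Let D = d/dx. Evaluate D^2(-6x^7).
- 252 x^{5}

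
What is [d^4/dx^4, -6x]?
-24\frac{d^{3}}{dx^{3}}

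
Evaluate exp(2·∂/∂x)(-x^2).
- x^{2} - 4 x - 4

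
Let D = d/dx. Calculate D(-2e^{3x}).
- 6 e^{3 x}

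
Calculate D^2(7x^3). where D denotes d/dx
42 x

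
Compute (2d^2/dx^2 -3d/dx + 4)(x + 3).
4 x + 9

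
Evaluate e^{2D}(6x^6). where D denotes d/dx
6 x^{6} + 72 x^{5} + 360 x^{4} + 960 x^{3} + 1440 x^{2} + 1152 x + 384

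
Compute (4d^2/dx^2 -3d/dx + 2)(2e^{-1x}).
18 e^{- x}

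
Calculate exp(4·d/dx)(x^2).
x^{2} + 8 x + 16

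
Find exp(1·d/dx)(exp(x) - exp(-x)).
2 \sinh{\left(x + 1 \right)}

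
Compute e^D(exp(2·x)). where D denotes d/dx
e^{2 x + 2}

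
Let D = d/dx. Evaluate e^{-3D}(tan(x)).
\tan{\left(x - 3 \right)}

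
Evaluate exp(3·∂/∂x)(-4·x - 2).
- 4 x - 14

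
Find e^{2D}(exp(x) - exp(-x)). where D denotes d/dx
2 \sinh{\left(x + 2 \right)}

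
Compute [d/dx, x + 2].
1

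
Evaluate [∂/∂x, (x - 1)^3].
3 \left(x - 1\right)^{2}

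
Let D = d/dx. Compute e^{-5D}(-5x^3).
- 5 x^{3} + 75 x^{2} - 375 x + 625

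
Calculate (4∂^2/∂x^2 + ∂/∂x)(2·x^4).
8 x^{2} \left(x + 12\right)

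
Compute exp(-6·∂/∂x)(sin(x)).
\sin{\left(x - 6 \right)}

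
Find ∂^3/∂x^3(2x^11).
1980 x^{8}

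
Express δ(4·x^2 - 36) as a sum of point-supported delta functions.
\frac{\delta(x - 3) + \delta(x + 3)}{24}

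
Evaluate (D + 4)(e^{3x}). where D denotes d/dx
7 e^{3 x}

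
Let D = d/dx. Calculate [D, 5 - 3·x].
-3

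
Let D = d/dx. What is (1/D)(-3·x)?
- \frac{3 x^{2}}{2}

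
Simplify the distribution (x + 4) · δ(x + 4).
0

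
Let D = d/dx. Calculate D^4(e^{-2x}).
16 e^{- 2 x}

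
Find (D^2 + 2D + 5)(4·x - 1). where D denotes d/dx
20 x + 3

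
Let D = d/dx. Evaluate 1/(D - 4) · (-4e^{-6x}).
\frac{2 e^{- 6 x}}{5}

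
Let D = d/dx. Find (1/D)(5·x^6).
\frac{5 x^{7}}{7}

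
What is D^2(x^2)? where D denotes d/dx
2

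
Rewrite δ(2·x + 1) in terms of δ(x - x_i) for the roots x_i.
\frac{\delta(x + 1/2)}{2}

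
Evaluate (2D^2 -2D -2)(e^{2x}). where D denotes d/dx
2 e^{2 x}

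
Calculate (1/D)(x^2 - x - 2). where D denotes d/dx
\frac{x^{3}}{3} - \frac{x^{2}}{2} - 2 x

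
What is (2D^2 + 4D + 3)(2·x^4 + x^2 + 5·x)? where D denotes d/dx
6 x^{4} + 32 x^{3} + 51 x^{2} + 23 x + 24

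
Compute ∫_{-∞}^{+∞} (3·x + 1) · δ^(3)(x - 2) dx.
0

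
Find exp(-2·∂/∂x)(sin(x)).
\sin{\left(x - 2 \right)}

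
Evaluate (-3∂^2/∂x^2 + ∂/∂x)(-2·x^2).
12 - 4 x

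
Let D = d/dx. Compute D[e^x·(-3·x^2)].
3 x \left(- x - 2\right) e^{x}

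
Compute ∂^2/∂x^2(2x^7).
84 x^{5}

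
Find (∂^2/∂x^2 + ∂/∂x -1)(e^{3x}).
11 e^{3 x}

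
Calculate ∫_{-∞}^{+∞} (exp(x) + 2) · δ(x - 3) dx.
2 + e^{3}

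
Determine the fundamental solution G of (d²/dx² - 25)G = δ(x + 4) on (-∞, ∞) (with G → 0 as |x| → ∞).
-\frac{e^{-5|x + 4|}}{10}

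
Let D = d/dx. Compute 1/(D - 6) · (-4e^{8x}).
- 2 e^{8 x}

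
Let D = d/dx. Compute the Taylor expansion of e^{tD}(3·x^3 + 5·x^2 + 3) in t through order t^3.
3 t^{3} + t^{2} \left(9 x + 5\right) + t x \left(9 x + 10\right) + 3 x^{3} + 5 x^{2} + 3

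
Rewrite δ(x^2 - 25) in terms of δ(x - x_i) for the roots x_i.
\frac{\delta(x + 5) + \delta(x - 5)}{10}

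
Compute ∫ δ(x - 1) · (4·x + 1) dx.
5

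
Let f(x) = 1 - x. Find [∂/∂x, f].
-1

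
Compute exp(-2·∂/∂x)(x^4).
x^{4} - 8 x^{3} + 24 x^{2} - 32 x + 16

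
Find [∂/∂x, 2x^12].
24 x^{11}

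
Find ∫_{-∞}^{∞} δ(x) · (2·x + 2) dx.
2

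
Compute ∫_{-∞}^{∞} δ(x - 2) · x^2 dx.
4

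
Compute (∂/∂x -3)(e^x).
- 2 e^{x}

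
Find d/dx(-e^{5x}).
- 5 e^{5 x}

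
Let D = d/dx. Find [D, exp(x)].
e^{x}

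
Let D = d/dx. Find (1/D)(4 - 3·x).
- \frac{3 x^{2}}{2} + 4 x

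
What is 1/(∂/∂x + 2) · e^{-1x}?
e^{- x}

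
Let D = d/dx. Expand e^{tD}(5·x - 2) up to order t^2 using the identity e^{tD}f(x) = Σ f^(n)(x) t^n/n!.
5 t + 5 x - 2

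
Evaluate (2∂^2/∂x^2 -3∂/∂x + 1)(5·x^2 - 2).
5 x^{2} - 30 x + 18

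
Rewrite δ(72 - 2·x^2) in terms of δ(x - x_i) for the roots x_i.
\frac{\delta(x - 6) + \delta(x + 6)}{24}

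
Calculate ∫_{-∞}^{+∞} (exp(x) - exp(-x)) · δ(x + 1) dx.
- 2 \sinh{\left(1 \right)}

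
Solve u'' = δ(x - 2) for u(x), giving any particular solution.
\frac{|x - 2|}{2}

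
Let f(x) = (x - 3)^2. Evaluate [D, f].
2 x - 6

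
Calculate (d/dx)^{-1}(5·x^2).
\frac{5 x^{3}}{3}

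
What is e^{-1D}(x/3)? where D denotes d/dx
\frac{x}{3} - \frac{1}{3}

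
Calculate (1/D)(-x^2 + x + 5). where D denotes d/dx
- \frac{x^{3}}{3} + \frac{x^{2}}{2} + 5 x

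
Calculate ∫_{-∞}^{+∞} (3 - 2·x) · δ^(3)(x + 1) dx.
0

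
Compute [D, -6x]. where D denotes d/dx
-6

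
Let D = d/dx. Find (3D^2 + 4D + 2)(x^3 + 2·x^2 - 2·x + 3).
2 x^{3} + 16 x^{2} + 30 x + 10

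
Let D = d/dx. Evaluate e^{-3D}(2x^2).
2 x^{2} - 12 x + 18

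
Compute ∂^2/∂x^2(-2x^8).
- 112 x^{6}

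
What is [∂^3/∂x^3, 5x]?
15\frac{d^{2}}{dx^{2}}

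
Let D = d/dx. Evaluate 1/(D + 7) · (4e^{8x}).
\frac{4 e^{8 x}}{15}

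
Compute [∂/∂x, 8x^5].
40 x^{4}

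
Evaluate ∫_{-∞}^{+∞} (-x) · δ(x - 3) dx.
-3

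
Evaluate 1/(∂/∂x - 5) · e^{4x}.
- e^{4 x}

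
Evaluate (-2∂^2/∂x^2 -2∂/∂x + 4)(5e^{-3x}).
- 40 e^{- 3 x}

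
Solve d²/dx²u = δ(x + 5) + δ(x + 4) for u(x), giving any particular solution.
\frac{|x + 5|}{2} + \frac{|x + 4|}{2}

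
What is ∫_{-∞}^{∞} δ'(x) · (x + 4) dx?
-1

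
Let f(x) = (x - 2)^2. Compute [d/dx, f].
2 x - 4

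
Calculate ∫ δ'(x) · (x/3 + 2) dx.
- \frac{1}{3}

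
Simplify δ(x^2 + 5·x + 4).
\frac{\delta(x + 4) + \delta(x + 1)}{3}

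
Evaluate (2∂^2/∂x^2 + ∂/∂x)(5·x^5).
25 x^{3} \left(x + 8\right)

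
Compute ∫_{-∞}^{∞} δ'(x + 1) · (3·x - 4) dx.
-3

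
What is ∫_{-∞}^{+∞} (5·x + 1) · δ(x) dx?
1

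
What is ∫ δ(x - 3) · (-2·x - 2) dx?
-8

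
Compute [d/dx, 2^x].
2^{x} \log{\left(2 \right)}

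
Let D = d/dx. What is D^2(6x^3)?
36 x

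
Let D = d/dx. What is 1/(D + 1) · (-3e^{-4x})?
e^{- 4 x}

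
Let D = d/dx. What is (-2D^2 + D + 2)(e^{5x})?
- 43 e^{5 x}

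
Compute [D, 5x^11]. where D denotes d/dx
55 x^{10}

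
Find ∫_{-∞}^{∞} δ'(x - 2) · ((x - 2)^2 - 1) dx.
0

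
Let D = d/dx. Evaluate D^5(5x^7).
12600 x^{2}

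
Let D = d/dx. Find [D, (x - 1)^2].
2 x - 2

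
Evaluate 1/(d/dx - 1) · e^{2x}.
e^{2 x}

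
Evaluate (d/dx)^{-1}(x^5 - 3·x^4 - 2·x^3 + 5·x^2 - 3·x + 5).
\frac{x^{6}}{6} - \frac{3 x^{5}}{5} - \frac{x^{4}}{2} + \frac{5 x^{3}}{3} - \frac{3 x^{2}}{2} + 5 x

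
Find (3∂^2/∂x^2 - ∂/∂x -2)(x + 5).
- 2 x - 11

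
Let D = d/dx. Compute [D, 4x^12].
48 x^{11}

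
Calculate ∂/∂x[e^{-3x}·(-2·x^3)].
6 x^{2} \left(x - 1\right) e^{- 3 x}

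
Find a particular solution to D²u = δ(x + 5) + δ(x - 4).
\frac{|x + 5|}{2} + \frac{|x - 4|}{2}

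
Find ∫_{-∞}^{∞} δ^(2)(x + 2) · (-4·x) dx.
0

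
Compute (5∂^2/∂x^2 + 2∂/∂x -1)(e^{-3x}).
38 e^{- 3 x}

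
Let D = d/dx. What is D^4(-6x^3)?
0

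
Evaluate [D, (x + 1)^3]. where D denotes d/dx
3 \left(x + 1\right)^{2}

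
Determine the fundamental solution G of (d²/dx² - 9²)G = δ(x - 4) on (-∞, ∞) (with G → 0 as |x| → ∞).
-\frac{e^{-9|x - 4|}}{18}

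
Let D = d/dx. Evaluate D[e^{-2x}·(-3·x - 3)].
3 \left(2 x + 1\right) e^{- 2 x}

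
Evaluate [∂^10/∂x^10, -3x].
-30\frac{d^{9}}{dx^{9}}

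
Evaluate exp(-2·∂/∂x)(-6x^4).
- 6 x^{4} + 48 x^{3} - 144 x^{2} + 192 x - 96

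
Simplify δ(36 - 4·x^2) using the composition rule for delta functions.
\frac{\delta(x - 3) + \delta(x + 3)}{24}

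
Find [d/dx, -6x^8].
- 48 x^{7}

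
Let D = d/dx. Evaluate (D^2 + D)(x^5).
5 x^{3} \left(x + 4\right)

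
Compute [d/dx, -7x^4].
- 28 x^{3}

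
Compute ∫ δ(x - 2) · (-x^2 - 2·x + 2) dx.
-6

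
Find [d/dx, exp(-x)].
- e^{- x}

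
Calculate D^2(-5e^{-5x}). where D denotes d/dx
- 125 e^{- 5 x}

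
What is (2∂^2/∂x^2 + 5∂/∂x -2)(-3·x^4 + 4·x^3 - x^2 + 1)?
6 x^{4} - 68 x^{3} - 10 x^{2} + 38 x - 6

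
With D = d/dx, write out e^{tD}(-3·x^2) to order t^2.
- 3 t^{2} - 6 t x - 3 x^{2}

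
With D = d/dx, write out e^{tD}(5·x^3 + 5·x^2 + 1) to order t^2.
t^{2} \left(15 x + 5\right) + 5 t x \left(3 x + 2\right) + 5 x^{3} + 5 x^{2} + 1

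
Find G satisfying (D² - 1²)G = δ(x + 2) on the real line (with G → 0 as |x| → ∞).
-\frac{e^{-|x + 2|}}{2}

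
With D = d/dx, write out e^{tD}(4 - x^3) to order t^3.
- t^{3} - 3 t^{2} x - 3 t x^{2} - x^{3} + 4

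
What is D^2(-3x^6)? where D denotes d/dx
- 90 x^{4}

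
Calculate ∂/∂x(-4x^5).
- 20 x^{4}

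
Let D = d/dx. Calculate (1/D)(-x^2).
- \frac{x^{3}}{3}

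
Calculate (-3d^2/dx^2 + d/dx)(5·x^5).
25 x^{3} \left(x - 12\right)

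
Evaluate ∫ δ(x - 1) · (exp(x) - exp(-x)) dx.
2 \sinh{\left(1 \right)}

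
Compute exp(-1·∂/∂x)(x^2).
x^{2} - 2 x + 1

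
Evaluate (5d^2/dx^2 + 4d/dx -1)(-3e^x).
- 24 e^{x}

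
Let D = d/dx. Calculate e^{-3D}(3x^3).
3 x^{3} - 27 x^{2} + 81 x - 81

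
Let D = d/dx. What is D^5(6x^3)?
0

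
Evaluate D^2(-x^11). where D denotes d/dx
- 110 x^{9}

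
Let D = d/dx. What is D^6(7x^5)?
0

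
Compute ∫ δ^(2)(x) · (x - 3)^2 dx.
2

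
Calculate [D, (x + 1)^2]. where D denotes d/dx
2 x + 2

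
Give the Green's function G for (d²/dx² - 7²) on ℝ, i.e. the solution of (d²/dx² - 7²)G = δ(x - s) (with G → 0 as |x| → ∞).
-\frac{e^{-7|x-s|}}{14}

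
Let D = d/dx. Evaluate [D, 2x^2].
4 x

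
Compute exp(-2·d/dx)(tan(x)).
\tan{\left(x - 2 \right)}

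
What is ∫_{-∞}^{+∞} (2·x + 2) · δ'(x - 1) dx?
-2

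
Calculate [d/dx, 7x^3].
21 x^{2}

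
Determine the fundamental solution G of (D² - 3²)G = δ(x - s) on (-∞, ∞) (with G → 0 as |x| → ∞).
-\frac{e^{-3|x-s|}}{6}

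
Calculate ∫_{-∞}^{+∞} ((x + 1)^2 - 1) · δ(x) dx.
0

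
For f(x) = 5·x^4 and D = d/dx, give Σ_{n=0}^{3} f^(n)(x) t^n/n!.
5 x \left(4 t^{3} + 6 t^{2} x + 4 t x^{2} + x^{3}\right)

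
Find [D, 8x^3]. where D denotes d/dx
24 x^{2}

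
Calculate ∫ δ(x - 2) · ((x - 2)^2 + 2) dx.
2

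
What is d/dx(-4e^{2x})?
- 8 e^{2 x}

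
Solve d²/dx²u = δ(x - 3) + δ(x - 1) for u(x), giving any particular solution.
\frac{|x - 3|}{2} + \frac{|x - 1|}{2}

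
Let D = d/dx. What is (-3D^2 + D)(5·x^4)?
20 x^{2} \left(x - 9\right)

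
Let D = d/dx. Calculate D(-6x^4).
- 24 x^{3}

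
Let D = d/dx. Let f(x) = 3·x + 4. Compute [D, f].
3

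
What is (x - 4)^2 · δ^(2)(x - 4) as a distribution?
2\delta(x - 4)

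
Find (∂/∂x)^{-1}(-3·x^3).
- \frac{3 x^{4}}{4}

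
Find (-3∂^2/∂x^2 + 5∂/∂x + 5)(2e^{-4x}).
- 126 e^{- 4 x}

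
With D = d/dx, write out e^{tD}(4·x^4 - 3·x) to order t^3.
16 t^{3} x + 24 t^{2} x^{2} + t \left(16 x^{3} - 3\right) + 4 x^{4} - 3 x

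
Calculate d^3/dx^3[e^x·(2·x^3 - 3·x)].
\left(2 x^{3} + 18 x^{2} + 33 x + 3\right) e^{x}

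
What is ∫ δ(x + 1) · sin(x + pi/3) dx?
\cos{\left(\frac{\pi}{6} + 1 \right)}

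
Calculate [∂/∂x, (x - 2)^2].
2 x - 4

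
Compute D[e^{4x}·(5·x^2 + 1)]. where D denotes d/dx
\left(20 x^{2} + 10 x + 4\right) e^{4 x}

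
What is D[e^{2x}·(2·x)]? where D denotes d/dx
\left(4 x + 2\right) e^{2 x}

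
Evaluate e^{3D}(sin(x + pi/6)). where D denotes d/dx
\sin{\left(x + \frac{\pi}{6} + 3 \right)}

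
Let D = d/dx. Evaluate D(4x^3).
12 x^{2}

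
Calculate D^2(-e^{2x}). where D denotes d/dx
- 4 e^{2 x}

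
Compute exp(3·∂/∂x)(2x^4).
2 x^{4} + 24 x^{3} + 108 x^{2} + 216 x + 162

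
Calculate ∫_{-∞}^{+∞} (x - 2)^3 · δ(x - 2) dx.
0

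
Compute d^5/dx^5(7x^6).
5040 x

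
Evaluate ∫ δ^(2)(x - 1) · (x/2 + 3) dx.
0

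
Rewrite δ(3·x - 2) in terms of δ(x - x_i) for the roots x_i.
\frac{\delta(x - 2/3)}{3}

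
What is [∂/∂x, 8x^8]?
64 x^{7}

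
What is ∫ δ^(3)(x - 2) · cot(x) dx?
6 \cot^{4}{\left(2 \right)} + 8 \cot^{2}{\left(2 \right)} + 2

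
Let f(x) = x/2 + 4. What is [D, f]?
\frac{1}{2}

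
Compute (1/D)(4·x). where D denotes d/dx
2 x^{2}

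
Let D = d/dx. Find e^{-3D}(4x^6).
4 x^{6} - 72 x^{5} + 540 x^{4} - 2160 x^{3} + 4860 x^{2} - 5832 x + 2916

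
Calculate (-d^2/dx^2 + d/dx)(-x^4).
4 x^{2} \left(3 - x\right)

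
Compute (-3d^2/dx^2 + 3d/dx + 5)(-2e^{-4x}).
110 e^{- 4 x}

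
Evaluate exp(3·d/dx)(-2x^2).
- 2 x^{2} - 12 x - 18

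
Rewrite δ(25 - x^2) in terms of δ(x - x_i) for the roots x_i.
\frac{\delta(x - 5) + \delta(x + 5)}{10}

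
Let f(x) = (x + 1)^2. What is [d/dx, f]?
2 x + 2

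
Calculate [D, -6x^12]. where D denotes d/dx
- 72 x^{11}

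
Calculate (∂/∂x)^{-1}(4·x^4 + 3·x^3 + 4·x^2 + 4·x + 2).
\frac{4 x^{5}}{5} + \frac{3 x^{4}}{4} + \frac{4 x^{3}}{3} + 2 x^{2} + 2 x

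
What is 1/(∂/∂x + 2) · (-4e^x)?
- \frac{4 e^{x}}{3}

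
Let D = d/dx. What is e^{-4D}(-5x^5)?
- 5 x^{5} + 100 x^{4} - 800 x^{3} + 3200 x^{2} - 6400 x + 5120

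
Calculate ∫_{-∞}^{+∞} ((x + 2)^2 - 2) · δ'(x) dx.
-4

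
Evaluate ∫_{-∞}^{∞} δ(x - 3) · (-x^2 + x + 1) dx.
-5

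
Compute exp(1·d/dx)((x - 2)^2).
x^{2} - 2 x + 1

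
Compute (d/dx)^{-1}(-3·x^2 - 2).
- x^{3} - 2 x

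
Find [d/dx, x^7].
7 x^{6}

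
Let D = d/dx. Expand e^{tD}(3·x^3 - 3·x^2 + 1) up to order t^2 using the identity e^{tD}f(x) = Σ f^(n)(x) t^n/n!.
t^{2} \left(9 x - 3\right) + 3 t x \left(3 x - 2\right) + 3 x^{3} - 3 x^{2} + 1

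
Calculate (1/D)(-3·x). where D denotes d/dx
- \frac{3 x^{2}}{2}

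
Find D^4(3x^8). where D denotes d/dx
5040 x^{4}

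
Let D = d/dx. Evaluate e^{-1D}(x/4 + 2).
\frac{x}{4} + \frac{7}{4}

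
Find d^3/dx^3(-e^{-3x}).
27 e^{- 3 x}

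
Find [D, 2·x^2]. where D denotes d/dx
4 x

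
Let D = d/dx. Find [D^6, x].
6D^{5}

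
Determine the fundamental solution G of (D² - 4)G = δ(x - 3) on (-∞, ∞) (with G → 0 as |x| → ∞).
-\frac{e^{-2|x - 3|}}{4}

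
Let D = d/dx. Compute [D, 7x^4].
28 x^{3}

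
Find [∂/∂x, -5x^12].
- 60 x^{11}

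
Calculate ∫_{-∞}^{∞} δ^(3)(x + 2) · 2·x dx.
0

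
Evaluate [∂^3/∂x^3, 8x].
24\frac{d^{2}}{dx^{2}}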